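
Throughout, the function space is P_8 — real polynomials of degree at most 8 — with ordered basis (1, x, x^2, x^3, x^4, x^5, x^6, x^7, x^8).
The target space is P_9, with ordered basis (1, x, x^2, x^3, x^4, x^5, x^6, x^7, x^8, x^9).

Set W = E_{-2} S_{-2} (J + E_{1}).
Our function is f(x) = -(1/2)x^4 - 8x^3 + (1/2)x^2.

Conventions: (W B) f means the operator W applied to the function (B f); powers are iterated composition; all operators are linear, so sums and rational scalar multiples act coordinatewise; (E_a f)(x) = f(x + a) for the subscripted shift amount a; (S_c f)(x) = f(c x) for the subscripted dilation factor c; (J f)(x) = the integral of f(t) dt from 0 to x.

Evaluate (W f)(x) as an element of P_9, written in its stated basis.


J f = -(1/10)x^5 - 2x^4 + (1/6)x^3
E_{1} f = -(1/2)x^4 - 10x^3 - (53/2)x^2 - 25x - 8
(J + E_{1}) f = -(1/10)x^5 - (5/2)x^4 - (59/6)x^3 - (53/2)x^2 - 25x - 8
S_{-2} (J + E_{1}) f = (16/5)x^5 - 40x^4 + (236/3)x^3 - 106x^2 + 50x - 8
E_{-2} S_{-2} (J + E_{1}) f = (16/5)x^5 - 72x^4 + (1580/3)x^3 - 1794x^2 + 2954x - 28556/15

g(x) = (16/5)x^5 - 72x^4 + (1580/3)x^3 - 1794x^2 + 2954x - 28556/15


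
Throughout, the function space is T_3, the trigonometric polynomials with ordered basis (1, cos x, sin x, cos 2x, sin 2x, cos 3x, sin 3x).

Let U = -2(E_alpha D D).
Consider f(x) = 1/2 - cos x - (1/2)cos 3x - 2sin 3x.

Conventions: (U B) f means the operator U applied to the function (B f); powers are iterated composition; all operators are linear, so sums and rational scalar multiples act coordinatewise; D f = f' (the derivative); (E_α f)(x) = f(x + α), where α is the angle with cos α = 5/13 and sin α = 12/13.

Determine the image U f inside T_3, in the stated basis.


the image equals g(x) = -(10/13)cos x + (24/13)sin x + (48123/2197)cos 3x + (65808/2197)sin 3x

D f = sin x - 6cos 3x + (3/2)sin 3x
D D f = cos x + (9/2)cos 3x + 18sin 3x
E_alpha (D D) f = (5/13)cos x - (12/13)sin x - (48123/4394)cos 3x - (32904/2197)sin 3x
(-2(E_alpha D D)) f = -(10/13)cos x + (24/13)sin x + (48123/2197)cos 3x + (65808/2197)sin 3x


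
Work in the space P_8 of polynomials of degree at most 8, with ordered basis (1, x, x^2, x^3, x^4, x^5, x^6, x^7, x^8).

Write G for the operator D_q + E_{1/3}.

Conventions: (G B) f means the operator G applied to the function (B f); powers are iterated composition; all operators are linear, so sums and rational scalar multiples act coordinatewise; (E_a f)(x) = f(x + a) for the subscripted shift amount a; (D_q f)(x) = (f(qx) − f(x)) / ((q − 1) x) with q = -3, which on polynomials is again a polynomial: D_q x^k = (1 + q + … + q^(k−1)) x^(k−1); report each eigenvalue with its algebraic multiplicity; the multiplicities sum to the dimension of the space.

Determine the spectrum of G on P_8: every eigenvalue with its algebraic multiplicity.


image of 1: 1
image of x: x + 4/3
image of x^2: x^2 - (4/3)x + 1/9
image of x^3: x^3 + 8x^2 + (1/3)x + 1/27
image of x^4: x^4 - (56/3)x^3 + (2/3)x^2 + (4/27)x + 1/81
image of x^5: x^5 + (188/3)x^4 + (10/9)x^3 + (10/27)x^2 + (5/81)x + 1/243
image of x^6: x^6 - 180x^5 + (5/3)x^4 + (20/27)x^3 + (5/27)x^2 + (2/81)x + 1/729
image of x^7: x^7 + (1648/3)x^6 + (7/3)x^5 + (35/27)x^4 + (35/81)x^3 + (7/81)x^2 + (7/729)x + 1/2187
image of x^8: x^8 - (4912/3)x^7 + (28/9)x^6 + (56/27)x^5 + (70/81)x^4 + (56/243)x^3 + (28/729)x^2 + (8/2187)x + 1/6561
the matrix is upper triangular; its diagonal is (1, 1, 1, 1, 1, 1, 1, 1, 1)
for a triangular matrix the eigenvalues are the diagonal entries, with algebraic multiplicity their repetition count

λ = 1 (multiplicity 9)


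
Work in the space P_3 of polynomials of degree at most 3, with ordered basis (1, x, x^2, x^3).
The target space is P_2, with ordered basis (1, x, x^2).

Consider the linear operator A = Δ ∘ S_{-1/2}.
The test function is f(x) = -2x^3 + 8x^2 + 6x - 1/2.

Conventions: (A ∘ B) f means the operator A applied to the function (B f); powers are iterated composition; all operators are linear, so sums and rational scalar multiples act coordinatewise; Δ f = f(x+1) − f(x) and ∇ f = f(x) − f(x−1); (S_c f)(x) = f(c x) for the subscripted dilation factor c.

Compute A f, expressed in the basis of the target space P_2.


g(x) = (3/4)x^2 + (19/4)x - 3/4

S_{-1/2} f = (1/4)x^3 + 2x^2 - 3x - 1/2
Δ S_{-1/2} f = (3/4)x^2 + (19/4)x - 3/4


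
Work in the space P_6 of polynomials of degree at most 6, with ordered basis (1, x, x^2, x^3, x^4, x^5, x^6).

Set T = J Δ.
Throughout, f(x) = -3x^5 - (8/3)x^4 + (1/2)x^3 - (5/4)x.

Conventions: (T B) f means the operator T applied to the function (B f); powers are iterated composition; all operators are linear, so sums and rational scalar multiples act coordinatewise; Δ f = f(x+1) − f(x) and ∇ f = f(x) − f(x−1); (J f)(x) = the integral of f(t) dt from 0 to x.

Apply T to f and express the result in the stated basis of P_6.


g(x) = -3x^5 - (61/6)x^4 - (89/6)x^3 - (145/12)x^2 - (77/12)x

Δ f = -15x^4 - (122/3)x^3 - (89/2)x^2 - (145/6)x - 77/12
J Δ f = -3x^5 - (61/6)x^4 - (89/6)x^3 - (145/12)x^2 - (77/12)x


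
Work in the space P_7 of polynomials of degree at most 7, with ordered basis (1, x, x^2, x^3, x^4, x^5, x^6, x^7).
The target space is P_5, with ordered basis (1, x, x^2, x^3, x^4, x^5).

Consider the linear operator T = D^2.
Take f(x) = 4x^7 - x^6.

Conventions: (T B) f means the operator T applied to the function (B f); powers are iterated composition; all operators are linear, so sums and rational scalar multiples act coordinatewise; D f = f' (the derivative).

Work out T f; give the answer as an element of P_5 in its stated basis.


D f = 28x^6 - 6x^5
D D f = 168x^5 - 30x^4

g(x) = 168x^5 - 30x^4


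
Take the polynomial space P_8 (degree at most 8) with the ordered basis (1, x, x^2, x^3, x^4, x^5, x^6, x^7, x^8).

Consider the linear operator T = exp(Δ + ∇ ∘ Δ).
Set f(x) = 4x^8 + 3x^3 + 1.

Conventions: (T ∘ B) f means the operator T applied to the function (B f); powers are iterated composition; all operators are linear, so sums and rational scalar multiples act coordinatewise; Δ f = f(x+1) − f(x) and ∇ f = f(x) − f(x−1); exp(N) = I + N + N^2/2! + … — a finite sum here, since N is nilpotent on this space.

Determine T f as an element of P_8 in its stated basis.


order-1 term: 32x^7 + 336x^6 + 224x^5 + 840x^4 + 224x^3 + 345x^2 + 59x + 15
order-2 term: 112x^6 + 2016x^5 + 8680x^4 + 10080x^3 + 16912x^2 + 6057x + 2551
order-3 term: 224x^5 + 5040x^4 + 32480x^3 + 70560x^2 + 63392x + 31755
order-4 term: 280x^4 + 6720x^3 + 47600x^2 + 114240x + 80724
order-5 term: 224x^3 + 5040x^2 + 31360x + 52920
order-6 term: 112x^2 + 2016x + 7784
order-7 term: 32x + 336
order-8 term: 4
the series for exp(Δ + ∇ ∘ Δ) f terminates at order 8
exp(Δ + ∇ ∘ Δ) f = 4x^8 + 32x^7 + 448x^6 + 2464x^5 + 14840x^4 + 49731x^3 + 140569x^2 + 217156x + 176090

g(x) = 4x^8 + 32x^7 + 448x^6 + 2464x^5 + 14840x^4 + 49731x^3 + 140569x^2 + 217156x + 176090


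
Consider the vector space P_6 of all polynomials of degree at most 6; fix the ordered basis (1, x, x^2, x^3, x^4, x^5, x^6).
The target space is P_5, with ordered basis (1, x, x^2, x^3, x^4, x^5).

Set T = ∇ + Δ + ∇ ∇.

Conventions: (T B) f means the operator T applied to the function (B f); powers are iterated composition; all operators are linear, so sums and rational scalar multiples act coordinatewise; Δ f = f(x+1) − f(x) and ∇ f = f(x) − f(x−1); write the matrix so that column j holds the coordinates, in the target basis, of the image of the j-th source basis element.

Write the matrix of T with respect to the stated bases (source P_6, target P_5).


image of 1: 0
image of x: 2
image of x^2: 4x + 2
image of x^3: 6x^2 + 6x - 4
image of x^4: 8x^3 + 12x^2 - 16x + 14
image of x^5: 10x^4 + 20x^3 - 40x^2 + 70x - 28
image of x^6: 12x^5 + 30x^4 - 80x^3 + 210x^2 - 168x + 62
each image's coordinates form column j of the matrix

the matrix is [[0, 2, 2, -4, 14, -28, 62]; [0, 0, 4, 6, -16, 70, -168]; [0, 0, 0, 6, 12, -40, 210]; [0, 0, 0, 0, 8, 20, -80]; [0, 0, 0, 0, 0, 10, 30]; [0, 0, 0, 0, 0, 0, 12]] (rows listed top to bottom)


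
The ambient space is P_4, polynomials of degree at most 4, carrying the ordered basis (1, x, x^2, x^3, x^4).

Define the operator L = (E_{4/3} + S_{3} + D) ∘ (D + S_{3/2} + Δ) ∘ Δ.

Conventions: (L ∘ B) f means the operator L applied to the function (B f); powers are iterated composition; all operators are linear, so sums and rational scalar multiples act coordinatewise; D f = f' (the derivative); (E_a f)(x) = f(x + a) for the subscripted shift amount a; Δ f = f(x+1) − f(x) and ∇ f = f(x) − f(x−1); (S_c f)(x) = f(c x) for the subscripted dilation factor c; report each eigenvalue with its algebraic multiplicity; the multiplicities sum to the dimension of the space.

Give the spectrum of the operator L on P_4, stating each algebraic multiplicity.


λ = 0 (multiplicity 5)

image of 1: 0
image of x: 2
image of x^2: 12x + 17
image of x^3: (135/2)x^2 + (195/2)x + 141/2
image of x^4: 378x^3 + (939/2)x^2 + 415x + 704/3
the matrix is upper triangular; its diagonal is (0, 0, 0, 0, 0)
for a triangular matrix the eigenvalues are the diagonal entries, with algebraic multiplicity their repetition count


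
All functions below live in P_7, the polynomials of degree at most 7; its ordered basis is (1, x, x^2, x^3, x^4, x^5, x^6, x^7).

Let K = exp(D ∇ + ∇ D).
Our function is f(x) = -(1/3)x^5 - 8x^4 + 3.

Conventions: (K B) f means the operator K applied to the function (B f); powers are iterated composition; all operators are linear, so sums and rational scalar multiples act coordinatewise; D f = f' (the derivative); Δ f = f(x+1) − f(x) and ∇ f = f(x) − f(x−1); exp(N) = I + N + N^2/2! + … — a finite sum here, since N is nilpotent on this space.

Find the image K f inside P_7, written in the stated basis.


order-1 term: -(40/3)x^3 - 172x^2 + (536/3)x - 182/3
order-2 term: -80x - 304
the series for exp(D ∇ + ∇ D) f terminates at order 2
exp(D ∇ + ∇ D) f = -(1/3)x^5 - 8x^4 - (40/3)x^3 - 172x^2 + (296/3)x - 1085/3

the image equals g(x) = -(1/3)x^5 - 8x^4 - (40/3)x^3 - 172x^2 + (296/3)x - 1085/3


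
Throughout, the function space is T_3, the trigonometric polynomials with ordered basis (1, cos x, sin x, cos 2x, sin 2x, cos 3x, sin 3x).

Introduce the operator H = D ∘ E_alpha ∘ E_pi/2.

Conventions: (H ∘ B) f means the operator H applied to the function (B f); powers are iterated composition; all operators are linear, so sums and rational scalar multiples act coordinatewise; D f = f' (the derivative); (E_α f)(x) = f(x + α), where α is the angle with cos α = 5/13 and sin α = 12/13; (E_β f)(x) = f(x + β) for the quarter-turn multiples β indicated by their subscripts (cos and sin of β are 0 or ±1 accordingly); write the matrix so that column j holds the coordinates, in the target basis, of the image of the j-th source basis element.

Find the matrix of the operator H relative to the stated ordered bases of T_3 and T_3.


image of 1: 0
image of cos x: -(5/13)cos x + (12/13)sin x
image of sin x: -(12/13)cos x - (5/13)sin x
image of cos 2x: (240/169)cos 2x - (238/169)sin 2x
image of sin 2x: (238/169)cos 2x + (240/169)sin 2x
image of cos 3x: -(6105/2197)cos 3x + (2484/2197)sin 3x
image of sin 3x: -(2484/2197)cos 3x - (6105/2197)sin 3x
each image's coordinates form column j of the matrix

the matrix is [[0, 0, 0, 0, 0, 0, 0]; [0, -5/13, -12/13, 0, 0, 0, 0]; [0, 12/13, -5/13, 0, 0, 0, 0]; [0, 0, 0, 240/169, 238/169, 0, 0]; [0, 0, 0, -238/169, 240/169, 0, 0]; [0, 0, 0, 0, 0, -6105/2197, -2484/2197]; [0, 0, 0, 0, 0, 2484/2197, -6105/2197]] (rows listed top to bottom)


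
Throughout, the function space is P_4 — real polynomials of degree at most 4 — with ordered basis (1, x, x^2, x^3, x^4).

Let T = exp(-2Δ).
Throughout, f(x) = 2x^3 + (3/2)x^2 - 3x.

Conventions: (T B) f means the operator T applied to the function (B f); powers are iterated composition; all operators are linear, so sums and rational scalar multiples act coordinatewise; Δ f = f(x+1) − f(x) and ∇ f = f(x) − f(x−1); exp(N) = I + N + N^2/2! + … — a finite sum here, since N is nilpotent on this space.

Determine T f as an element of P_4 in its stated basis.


order-1 term: -12x^2 - 18x - 1
order-2 term: 24x + 30
order-3 term: -16
the series for exp(-2Δ) f terminates at order 3
exp(-2Δ) f = 2x^3 - (21/2)x^2 + 3x + 13

g(x) = 2x^3 - (21/2)x^2 + 3x + 13


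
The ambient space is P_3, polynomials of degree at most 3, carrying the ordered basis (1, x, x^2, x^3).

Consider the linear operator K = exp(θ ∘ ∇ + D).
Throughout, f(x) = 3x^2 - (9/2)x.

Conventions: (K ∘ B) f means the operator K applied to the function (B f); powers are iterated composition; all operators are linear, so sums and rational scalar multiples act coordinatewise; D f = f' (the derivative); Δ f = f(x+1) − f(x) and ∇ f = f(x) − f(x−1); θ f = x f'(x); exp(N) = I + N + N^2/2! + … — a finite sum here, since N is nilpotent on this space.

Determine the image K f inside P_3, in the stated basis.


the result is g(x) = 3x^2 + (15/2)x + 3/2

order-1 term: 12x - 9/2
order-2 term: 6
the series for exp(θ ∘ ∇ + D) f terminates at order 2
exp(θ ∘ ∇ + D) f = 3x^2 + (15/2)x + 3/2


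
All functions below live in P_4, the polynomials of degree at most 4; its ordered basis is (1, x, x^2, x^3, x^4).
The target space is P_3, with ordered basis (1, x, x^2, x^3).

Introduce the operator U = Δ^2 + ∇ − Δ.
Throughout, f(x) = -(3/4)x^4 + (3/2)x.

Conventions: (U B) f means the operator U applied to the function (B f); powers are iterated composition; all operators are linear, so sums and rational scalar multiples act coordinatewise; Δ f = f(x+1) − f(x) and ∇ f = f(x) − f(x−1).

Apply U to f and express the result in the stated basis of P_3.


g(x) = -18x - 9

Δ f = -3x^3 - (9/2)x^2 - 3x + 3/4
Δ Δ f = -9x^2 - 18x - 21/2
∇ f = -3x^3 + (9/2)x^2 - 3x + 9/4
Δ f = -3x^3 - (9/2)x^2 - 3x + 3/4
(-Δ) f = 3x^3 + (9/2)x^2 + 3x - 3/4
(Δ^2 + ∇ − Δ) f = -18x - 9


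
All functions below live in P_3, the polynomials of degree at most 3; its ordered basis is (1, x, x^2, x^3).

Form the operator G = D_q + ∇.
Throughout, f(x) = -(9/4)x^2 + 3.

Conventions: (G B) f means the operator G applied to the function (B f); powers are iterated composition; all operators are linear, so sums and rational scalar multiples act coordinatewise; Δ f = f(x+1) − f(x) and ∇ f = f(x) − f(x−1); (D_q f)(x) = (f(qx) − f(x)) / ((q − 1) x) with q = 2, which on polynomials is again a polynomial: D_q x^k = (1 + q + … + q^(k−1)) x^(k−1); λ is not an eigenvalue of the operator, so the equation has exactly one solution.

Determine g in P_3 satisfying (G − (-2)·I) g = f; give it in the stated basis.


the result is g(x) = -(9/8)x^2 + (45/16)x - 15/8

write g with unknown coordinates in the stated basis and equate coefficients in (G − (-2)·I) g = f
solving from the highest basis element down gives g = -(9/8)x^2 + (45/16)x - 15/8
check: G g = -(45/8)x + 27/4
so G g − (-2)·g = -(9/4)x^2 + 3 = f ✓


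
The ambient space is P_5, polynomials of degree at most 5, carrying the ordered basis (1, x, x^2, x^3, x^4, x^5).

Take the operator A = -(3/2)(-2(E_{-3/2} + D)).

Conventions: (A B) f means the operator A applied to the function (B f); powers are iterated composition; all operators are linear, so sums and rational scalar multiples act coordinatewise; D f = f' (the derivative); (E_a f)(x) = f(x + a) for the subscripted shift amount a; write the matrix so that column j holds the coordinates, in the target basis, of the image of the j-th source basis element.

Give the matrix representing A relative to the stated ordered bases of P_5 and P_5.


the matrix is [[3, -3/2, 27/4, -81/8, 243/16, -729/32]; [0, 3, -3, 81/4, -81/2, 1215/16]; [0, 0, 3, -9/2, 81/2, -405/4]; [0, 0, 0, 3, -6, 135/2]; [0, 0, 0, 0, 3, -15/2]; [0, 0, 0, 0, 0, 3]] (rows listed top to bottom)

image of 1: 3
image of x: 3x - 3/2
image of x^2: 3x^2 - 3x + 27/4
image of x^3: 3x^3 - (9/2)x^2 + (81/4)x - 81/8
image of x^4: 3x^4 - 6x^3 + (81/2)x^2 - (81/2)x + 243/16
image of x^5: 3x^5 - (15/2)x^4 + (135/2)x^3 - (405/4)x^2 + (1215/16)x - 729/32
each image's coordinates form column j of the matrix


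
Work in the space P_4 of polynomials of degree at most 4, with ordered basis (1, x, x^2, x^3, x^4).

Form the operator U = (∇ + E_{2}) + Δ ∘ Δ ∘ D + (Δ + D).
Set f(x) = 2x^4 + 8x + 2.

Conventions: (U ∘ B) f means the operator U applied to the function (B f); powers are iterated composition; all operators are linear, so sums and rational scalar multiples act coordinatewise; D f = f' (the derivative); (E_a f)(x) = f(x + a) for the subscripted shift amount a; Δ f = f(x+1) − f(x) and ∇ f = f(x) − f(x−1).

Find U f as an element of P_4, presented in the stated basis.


∇ f = 8x^3 - 12x^2 + 8x + 6
E_{2} f = 2x^4 + 16x^3 + 48x^2 + 72x + 50
(∇ + E_{2}) f = 2x^4 + 24x^3 + 36x^2 + 80x + 56
D f = 8x^3 + 8
Δ D f = 24x^2 + 24x + 8
Δ Δ D f = 48x + 48
Δ f = 8x^3 + 12x^2 + 8x + 10
D f = 8x^3 + 8
(Δ + D) f = 16x^3 + 12x^2 + 8x + 18
((∇ + E_{2}) + Δ ∘ Δ ∘ D + (Δ + D)) f = 2x^4 + 40x^3 + 48x^2 + 136x + 122

g(x) = 2x^4 + 40x^3 + 48x^2 + 136x + 122


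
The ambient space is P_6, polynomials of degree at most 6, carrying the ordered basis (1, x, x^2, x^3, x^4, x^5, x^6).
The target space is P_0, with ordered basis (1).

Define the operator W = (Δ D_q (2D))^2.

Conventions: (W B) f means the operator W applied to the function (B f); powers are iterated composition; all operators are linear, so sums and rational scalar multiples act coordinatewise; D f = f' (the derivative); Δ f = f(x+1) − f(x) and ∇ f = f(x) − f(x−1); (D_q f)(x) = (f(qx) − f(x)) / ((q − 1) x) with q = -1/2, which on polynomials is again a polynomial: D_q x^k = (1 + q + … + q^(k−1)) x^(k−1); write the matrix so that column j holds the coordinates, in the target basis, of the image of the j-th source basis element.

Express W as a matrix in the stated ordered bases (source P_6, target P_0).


image of 1: 0
image of x: 0
image of x^2: 0
image of x^3: 0
image of x^4: 0
image of x^5: 0
image of x^6: 99
each image's coordinates form column j of the matrix

the matrix is [[0, 0, 0, 0, 0, 0, 99]] (rows listed top to bottom)


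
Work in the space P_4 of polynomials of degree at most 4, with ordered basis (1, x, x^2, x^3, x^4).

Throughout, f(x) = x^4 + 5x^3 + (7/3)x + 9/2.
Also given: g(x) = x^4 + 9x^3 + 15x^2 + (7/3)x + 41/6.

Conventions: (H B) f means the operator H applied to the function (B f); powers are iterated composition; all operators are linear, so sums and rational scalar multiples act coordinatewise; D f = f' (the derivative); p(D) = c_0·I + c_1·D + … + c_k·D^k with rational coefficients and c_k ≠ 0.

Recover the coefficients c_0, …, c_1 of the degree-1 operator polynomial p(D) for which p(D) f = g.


D^0 f = x^4 + 5x^3 + (7/3)x + 9/2
D^1 f = 4x^3 + 15x^2 + 7/3
matching coefficients of g against c_0 f + c_1 Df + … from the top degree down determines the c_i
solution: c_0 = 1, c_1 = 1

p(D) = I + D, i.e. c_0 = 1, c_1 = 1


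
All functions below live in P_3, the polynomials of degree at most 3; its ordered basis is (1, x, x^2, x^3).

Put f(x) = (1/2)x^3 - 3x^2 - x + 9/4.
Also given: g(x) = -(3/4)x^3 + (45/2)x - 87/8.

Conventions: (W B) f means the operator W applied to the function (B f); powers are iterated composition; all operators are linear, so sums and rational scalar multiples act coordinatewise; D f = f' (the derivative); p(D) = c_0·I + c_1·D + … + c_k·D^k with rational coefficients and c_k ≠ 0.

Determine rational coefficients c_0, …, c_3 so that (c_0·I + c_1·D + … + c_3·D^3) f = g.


D^0 f = (1/2)x^3 - 3x^2 - x + 9/4
D^1 f = (3/2)x^2 - 6x - 1
D^2 f = 3x - 6
D^3 f = 3
matching coefficients of g against c_0 f + c_1 Df + … from the top degree down determines the c_i
solution: c_0 = -3/2, c_1 = -3, c_2 = 1, c_3 = -3/2

c_0 = -3/2, c_1 = -3, c_2 = 1, c_3 = -3/2


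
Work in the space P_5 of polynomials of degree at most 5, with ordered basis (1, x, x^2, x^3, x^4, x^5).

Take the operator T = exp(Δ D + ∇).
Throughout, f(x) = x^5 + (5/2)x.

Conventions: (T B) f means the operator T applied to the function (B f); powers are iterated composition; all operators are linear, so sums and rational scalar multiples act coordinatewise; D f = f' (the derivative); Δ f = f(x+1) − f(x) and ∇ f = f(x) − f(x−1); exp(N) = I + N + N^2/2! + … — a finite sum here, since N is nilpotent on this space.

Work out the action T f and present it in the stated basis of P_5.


order-1 term: 5x^4 + 10x^3 + 40x^2 + 15x + 17/2
order-2 term: 10x^3 + 30x^2 + 95x + 55
order-3 term: 10x^2 + 30x + 55
order-4 term: 5x + 10
order-5 term: 1
the series for exp(Δ D + ∇) f terminates at order 5
exp(Δ D + ∇) f = x^5 + 5x^4 + 20x^3 + 80x^2 + (295/2)x + 259/2

the result is g(x) = x^5 + 5x^4 + 20x^3 + 80x^2 + (295/2)x + 259/2


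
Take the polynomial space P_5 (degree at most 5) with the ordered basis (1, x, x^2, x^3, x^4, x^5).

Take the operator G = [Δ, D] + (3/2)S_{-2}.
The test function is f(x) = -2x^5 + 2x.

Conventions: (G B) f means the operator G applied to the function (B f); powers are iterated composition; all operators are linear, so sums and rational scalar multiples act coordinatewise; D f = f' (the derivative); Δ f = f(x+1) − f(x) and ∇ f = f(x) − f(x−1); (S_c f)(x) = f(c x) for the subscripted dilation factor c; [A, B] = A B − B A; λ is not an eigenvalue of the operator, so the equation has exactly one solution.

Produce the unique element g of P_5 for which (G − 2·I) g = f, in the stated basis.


the result is g(x) = (1/25)x^5 - (2/5)x

write g with unknown coordinates in the stated basis and equate coefficients in (G − 2·I) g = f
solving from the highest basis element down gives g = (1/25)x^5 - (2/5)x
check: G g = -(48/25)x^5 + (6/5)x
so G g − 2·g = -2x^5 + 2x = f ✓


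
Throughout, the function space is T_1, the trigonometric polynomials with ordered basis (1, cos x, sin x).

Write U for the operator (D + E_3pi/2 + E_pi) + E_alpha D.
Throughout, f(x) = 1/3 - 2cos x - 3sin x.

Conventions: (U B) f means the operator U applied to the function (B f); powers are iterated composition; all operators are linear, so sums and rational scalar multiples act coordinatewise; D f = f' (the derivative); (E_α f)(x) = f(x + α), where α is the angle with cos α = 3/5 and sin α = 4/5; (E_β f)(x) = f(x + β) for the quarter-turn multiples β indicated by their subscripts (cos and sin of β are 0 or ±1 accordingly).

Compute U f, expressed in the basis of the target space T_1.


the image equals g(x) = 2/3 + (9/5)cos x + (33/5)sin x

D f = -3cos x + 2sin x
E_3pi/2 f = 1/3 + 3cos x - 2sin x
E_pi f = 1/3 + 2cos x + 3sin x
(D + E_3pi/2 + E_pi) f = 2/3 + 2cos x + 3sin x
D f = -3cos x + 2sin x
E_alpha D f = -(1/5)cos x + (18/5)sin x
((D + E_3pi/2 + E_pi) + E_alpha D) f = 2/3 + (9/5)cos x + (33/5)sin x


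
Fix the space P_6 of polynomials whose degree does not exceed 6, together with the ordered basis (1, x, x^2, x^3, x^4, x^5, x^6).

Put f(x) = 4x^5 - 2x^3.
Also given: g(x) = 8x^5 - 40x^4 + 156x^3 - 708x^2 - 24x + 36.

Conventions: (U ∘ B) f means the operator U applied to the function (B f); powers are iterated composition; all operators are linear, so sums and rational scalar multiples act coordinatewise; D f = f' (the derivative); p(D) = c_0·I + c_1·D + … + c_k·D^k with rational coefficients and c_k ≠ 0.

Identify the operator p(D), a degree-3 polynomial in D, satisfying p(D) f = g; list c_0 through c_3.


c_0 = 2, c_1 = -2, c_2 = 2, c_3 = -3

D^0 f = 4x^5 - 2x^3
D^1 f = 20x^4 - 6x^2
D^2 f = 80x^3 - 12x
D^3 f = 240x^2 - 12
matching coefficients of g against c_0 f + c_1 Df + … from the top degree down determines the c_i
solution: c_0 = 2, c_1 = -2, c_2 = 2, c_3 = -3


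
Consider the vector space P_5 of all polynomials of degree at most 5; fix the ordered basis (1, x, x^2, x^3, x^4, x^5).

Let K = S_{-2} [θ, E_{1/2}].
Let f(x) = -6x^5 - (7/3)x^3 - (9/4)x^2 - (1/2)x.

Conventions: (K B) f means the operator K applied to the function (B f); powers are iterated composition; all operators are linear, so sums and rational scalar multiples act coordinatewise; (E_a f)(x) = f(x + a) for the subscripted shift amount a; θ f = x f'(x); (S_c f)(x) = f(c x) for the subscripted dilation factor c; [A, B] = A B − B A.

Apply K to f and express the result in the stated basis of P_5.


g(x) = 240x^4 - 240x^3 + 104x^2 - (53/2)x + 51/16

E_{1/2} f = -6x^5 - 15x^4 - (52/3)x^3 - (53/4)x^2 - (51/8)x - 31/24
θ E_{1/2} f = -30x^5 - 60x^4 - 52x^3 - (53/2)x^2 - (51/8)x
θ f = -30x^5 - 7x^3 - (9/2)x^2 - (1/2)x
E_{1/2} θ f = -30x^5 - 75x^4 - 82x^3 - (105/2)x^2 - (157/8)x - 51/16
[θ, E_{1/2}] f = 15x^4 + 30x^3 + 26x^2 + (53/4)x + 51/16
S_{-2} [θ, E_{1/2}] f = 240x^4 - 240x^3 + 104x^2 - (53/2)x + 51/16


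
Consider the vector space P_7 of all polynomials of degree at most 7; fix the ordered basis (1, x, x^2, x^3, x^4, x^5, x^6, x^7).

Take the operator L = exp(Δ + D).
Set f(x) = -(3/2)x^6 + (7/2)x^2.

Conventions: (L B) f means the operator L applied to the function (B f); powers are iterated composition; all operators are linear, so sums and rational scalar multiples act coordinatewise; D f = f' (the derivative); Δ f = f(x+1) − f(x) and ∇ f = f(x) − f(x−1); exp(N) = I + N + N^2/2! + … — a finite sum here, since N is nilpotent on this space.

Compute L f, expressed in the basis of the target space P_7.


g(x) = -(3/2)x^6 - 18x^5 - (225/2)x^4 - 450x^3 - (2333/2)x^2 - 1813x - 1298

order-1 term: -18x^5 - (45/2)x^4 - 30x^3 - (45/2)x^2 + 5x + 2
order-2 term: -90x^4 - 180x^3 - (495/2)x^2 - 180x - 83/2
order-3 term: -240x^3 - 540x^2 - 630x - 585/2
order-4 term: -360x^2 - 720x - 510
order-5 term: -288x - 360
order-6 term: -96
the series for exp(Δ + D) f terminates at order 6
exp(Δ + D) f = -(3/2)x^6 - 18x^5 - (225/2)x^4 - 450x^3 - (2333/2)x^2 - 1813x - 1298


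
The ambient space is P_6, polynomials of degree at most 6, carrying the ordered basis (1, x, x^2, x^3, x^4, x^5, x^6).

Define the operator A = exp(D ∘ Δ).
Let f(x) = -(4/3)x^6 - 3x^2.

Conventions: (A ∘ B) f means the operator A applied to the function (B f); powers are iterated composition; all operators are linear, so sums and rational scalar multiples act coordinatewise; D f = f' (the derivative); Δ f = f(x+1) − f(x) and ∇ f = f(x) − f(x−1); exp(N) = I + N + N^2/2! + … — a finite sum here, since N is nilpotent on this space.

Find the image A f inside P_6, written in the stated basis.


the result is g(x) = -(4/3)x^6 - 40x^4 - 80x^3 - 323x^2 - 520x - 454

order-1 term: -40x^4 - 80x^3 - 80x^2 - 40x - 14
order-2 term: -240x^2 - 480x - 280
order-3 term: -160
the series for exp(D ∘ Δ) f terminates at order 3
exp(D ∘ Δ) f = -(4/3)x^6 - 40x^4 - 80x^3 - 323x^2 - 520x - 454


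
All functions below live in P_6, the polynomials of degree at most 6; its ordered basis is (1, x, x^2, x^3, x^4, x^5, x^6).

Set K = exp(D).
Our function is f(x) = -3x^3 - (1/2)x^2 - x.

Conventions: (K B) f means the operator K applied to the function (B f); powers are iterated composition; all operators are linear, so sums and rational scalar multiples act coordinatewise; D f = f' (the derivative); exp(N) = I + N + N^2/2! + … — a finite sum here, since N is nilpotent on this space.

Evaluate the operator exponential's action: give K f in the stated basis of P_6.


order-1 term: -9x^2 - x - 1
order-2 term: -9x - 1/2
order-3 term: -3
the series for exp(D) f terminates at order 3
exp(D) f = -3x^3 - (19/2)x^2 - 11x - 9/2

the image equals g(x) = -3x^3 - (19/2)x^2 - 11x - 9/2


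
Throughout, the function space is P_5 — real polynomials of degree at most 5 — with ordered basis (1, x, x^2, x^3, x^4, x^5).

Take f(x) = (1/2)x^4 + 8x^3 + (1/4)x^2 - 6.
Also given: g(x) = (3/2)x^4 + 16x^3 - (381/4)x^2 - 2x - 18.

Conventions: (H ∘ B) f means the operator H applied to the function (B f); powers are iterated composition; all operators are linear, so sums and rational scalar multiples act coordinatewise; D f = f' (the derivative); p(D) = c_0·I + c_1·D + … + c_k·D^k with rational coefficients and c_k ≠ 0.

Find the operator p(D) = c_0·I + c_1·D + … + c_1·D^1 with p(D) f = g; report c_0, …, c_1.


D^0 f = (1/2)x^4 + 8x^3 + (1/4)x^2 - 6
D^1 f = 2x^3 + 24x^2 + (1/2)x
matching coefficients of g against c_0 f + c_1 Df + … from the top degree down determines the c_i
solution: c_0 = 3, c_1 = -4

p(D) = 3·I − 4·D, i.e. c_0 = 3, c_1 = -4


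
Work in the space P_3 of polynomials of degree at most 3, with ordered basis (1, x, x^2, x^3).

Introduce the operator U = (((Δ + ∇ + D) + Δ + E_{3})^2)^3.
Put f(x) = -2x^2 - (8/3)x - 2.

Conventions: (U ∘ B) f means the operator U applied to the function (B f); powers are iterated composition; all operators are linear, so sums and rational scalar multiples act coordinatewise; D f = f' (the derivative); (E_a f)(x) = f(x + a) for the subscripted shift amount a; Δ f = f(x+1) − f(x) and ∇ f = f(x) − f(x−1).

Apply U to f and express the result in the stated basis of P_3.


the result is g(x) = -2x^2 - (512/3)x - 3174

Δ f = -4x - 14/3
∇ f = -4x - 2/3
D f = -4x - 8/3
(Δ + ∇ + D) f = -12x - 8
Δ f = -4x - 14/3
E_{3} f = -2x^2 - (44/3)x - 28
((Δ + ∇ + D) + Δ + E_{3}) f = -2x^2 - (92/3)x - 122/3
Δ ((Δ + ∇ + D) + Δ + E_{3}) f = -4x - 98/3
∇ ((Δ + ∇ + D) + Δ + E_{3}) f = -4x - 86/3
D ((Δ + ∇ + D) + Δ + E_{3}) f = -4x - 92/3
(Δ + ∇ + D) ((Δ + ∇ + D) + Δ + E_{3}) f = -12x - 92
Δ ((Δ + ∇ + D) + Δ + E_{3}) f = -4x - 98/3
E_{3} ((Δ + ∇ + D) + Δ + E_{3}) f = -2x^2 - (128/3)x - 452/3
((Δ + ∇ + D) + Δ + E_{3}) ((Δ + ∇ + D) + Δ + E_{3}) f = -2x^2 - (176/3)x - 826/3
Δ ((Δ + ∇ + D) + Δ + E_{3})^2 f = -4x - 182/3
∇ ((Δ + ∇ + D) + Δ + E_{3})^2 f = -4x - 170/3
D ((Δ + ∇ + D) + Δ + E_{3})^2 f = -4x - 176/3
(Δ + ∇ + D) ((Δ + ∇ + D) + Δ + E_{3})^2 f = -12x - 176
Δ ((Δ + ∇ + D) + Δ + E_{3})^2 f = -4x - 182/3
E_{3} ((Δ + ∇ + D) + Δ + E_{3})^2 f = -2x^2 - (212/3)x - 1408/3
((Δ + ∇ + D) + Δ + E_{3}) ((Δ + ∇ + D) + Δ + E_{3})^2 f = -2x^2 - (260/3)x - 706
Δ ((Δ + ∇ + D) + Δ + E_{3}) ((Δ + ∇ + D) + Δ + E_{3})^2 f = -4x - 266/3
∇ ((Δ + ∇ + D) + Δ + E_{3}) ((Δ + ∇ + D) + Δ + E_{3})^2 f = -4x - 254/3
D ((Δ + ∇ + D) + Δ + E_{3}) ((Δ + ∇ + D) + Δ + E_{3})^2 f = -4x - 260/3
(Δ + ∇ + D) ((Δ + ∇ + D) + Δ + E_{3}) ((Δ + ∇ + D) + Δ + E_{3})^2 f = -12x - 260
Δ ((Δ + ∇ + D) + Δ + E_{3}) ((Δ + ∇ + D) + Δ + E_{3})^2 f = -4x - 266/3
E_{3} ((Δ + ∇ + D) + Δ + E_{3}) ((Δ + ∇ + D) + Δ + E_{3})^2 f = -2x^2 - (296/3)x - 984
((Δ + ∇ + D) + Δ + E_{3}) ((Δ + ∇ + D) + Δ + E_{3}) ((Δ + ∇ + D) + Δ + E_{3})^2 f = -2x^2 - (344/3)x - 3998/3
Δ ((Δ + ∇ + D) + Δ + E_{3})^2 ((Δ + ∇ + D) + Δ + E_{3})^2 f = -4x - 350/3
∇ ((Δ + ∇ + D) + Δ + E_{3})^2 ((Δ + ∇ + D) + Δ + E_{3})^2 f = -4x - 338/3
D ((Δ + ∇ + D) + Δ + E_{3})^2 ((Δ + ∇ + D) + Δ + E_{3})^2 f = -4x - 344/3
(Δ + ∇ + D) ((Δ + ∇ + D) + Δ + E_{3})^2 ((Δ + ∇ + D) + Δ + E_{3})^2 f = -12x - 344
Δ ((Δ + ∇ + D) + Δ + E_{3})^2 ((Δ + ∇ + D) + Δ + E_{3})^2 f = -4x - 350/3
E_{3} ((Δ + ∇ + D) + Δ + E_{3})^2 ((Δ + ∇ + D) + Δ + E_{3})^2 f = -2x^2 - (380/3)x - 5084/3
((Δ + ∇ + D) + Δ + E_{3}) ((Δ + ∇ + D) + Δ + E_{3})^2 ((Δ + ∇ + D) + Δ + E_{3})^2 f = -2x^2 - (428/3)x - 6466/3
Δ ((Δ + ∇ + D) + Δ + E_{3}) ((Δ + ∇ + D) + Δ + E_{3})^2 ((Δ + ∇ + D) + Δ + E_{3})^2 f = -4x - 434/3
∇ ((Δ + ∇ + D) + Δ + E_{3}) ((Δ + ∇ + D) + Δ + E_{3})^2 ((Δ + ∇ + D) + Δ + E_{3})^2 f = -4x - 422/3
D ((Δ + ∇ + D) + Δ + E_{3}) ((Δ + ∇ + D) + Δ + E_{3})^2 ((Δ + ∇ + D) + Δ + E_{3})^2 f = -4x - 428/3
(Δ + ∇ + D) ((Δ + ∇ + D) + Δ + E_{3}) ((Δ + ∇ + D) + Δ + E_{3})^2 ((Δ + ∇ + D) + Δ + E_{3})^2 f = -12x - 428
Δ ((Δ + ∇ + D) + Δ + E_{3}) ((Δ + ∇ + D) + Δ + E_{3})^2 ((Δ + ∇ + D) + Δ + E_{3})^2 f = -4x - 434/3
E_{3} ((Δ + ∇ + D) + Δ + E_{3}) ((Δ + ∇ + D) + Δ + E_{3})^2 ((Δ + ∇ + D) + Δ + E_{3})^2 f = -2x^2 - (464/3)x - 7804/3
((Δ + ∇ + D) + Δ + E_{3}) ((Δ + ∇ + D) + Δ + E_{3}) ((Δ + ∇ + D) + Δ + E_{3})^2 ((Δ + ∇ + D) + Δ + E_{3})^2 f = -2x^2 - (512/3)x - 3174


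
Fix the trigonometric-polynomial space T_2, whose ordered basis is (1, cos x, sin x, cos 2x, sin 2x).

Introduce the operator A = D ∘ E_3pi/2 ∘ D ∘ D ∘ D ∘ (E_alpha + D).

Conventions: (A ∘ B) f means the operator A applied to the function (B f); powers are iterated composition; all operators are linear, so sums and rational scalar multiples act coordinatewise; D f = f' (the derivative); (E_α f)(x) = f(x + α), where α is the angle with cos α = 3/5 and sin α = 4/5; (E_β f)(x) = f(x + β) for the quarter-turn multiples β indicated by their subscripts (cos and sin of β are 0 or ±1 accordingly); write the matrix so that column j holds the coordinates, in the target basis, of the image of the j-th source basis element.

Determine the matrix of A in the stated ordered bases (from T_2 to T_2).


image of 1: 0
image of cos x: (9/5)cos x + (3/5)sin x
image of sin x: -(3/5)cos x + (9/5)sin x
image of cos 2x: (112/25)cos 2x + (1184/25)sin 2x
image of sin 2x: -(1184/25)cos 2x + (112/25)sin 2x
each image's coordinates form column j of the matrix

the matrix is [[0, 0, 0, 0, 0]; [0, 9/5, -3/5, 0, 0]; [0, 3/5, 9/5, 0, 0]; [0, 0, 0, 112/25, -1184/25]; [0, 0, 0, 1184/25, 112/25]] (rows listed top to bottom)


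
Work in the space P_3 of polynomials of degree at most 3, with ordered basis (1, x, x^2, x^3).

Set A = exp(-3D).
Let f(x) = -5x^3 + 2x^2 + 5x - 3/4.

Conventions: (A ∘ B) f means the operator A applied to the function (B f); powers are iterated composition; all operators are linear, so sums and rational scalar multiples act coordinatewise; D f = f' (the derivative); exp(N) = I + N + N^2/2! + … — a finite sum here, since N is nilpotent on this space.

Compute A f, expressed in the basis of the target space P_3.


the image equals g(x) = -5x^3 + 47x^2 - 142x + 549/4

order-1 term: 45x^2 - 12x - 15
order-2 term: -135x + 18
order-3 term: 135
the series for exp(-3D) f terminates at order 3
exp(-3D) f = -5x^3 + 47x^2 - 142x + 549/4


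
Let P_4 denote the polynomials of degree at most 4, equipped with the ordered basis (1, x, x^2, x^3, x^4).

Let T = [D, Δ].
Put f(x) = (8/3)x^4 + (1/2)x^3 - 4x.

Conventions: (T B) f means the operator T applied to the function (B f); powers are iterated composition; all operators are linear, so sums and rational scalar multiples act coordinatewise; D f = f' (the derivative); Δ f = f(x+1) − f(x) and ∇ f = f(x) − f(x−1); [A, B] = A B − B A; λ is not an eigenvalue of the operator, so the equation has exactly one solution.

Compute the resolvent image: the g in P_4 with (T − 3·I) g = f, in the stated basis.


the result is g(x) = -(8/9)x^4 - (1/6)x^3 + (4/3)x

write g with unknown coordinates in the stated basis and equate coefficients in (T − 3·I) g = f
solving from the highest basis element down gives g = -(8/9)x^4 - (1/6)x^3 + (4/3)x
check: T g = 0
so T g − 3·g = (8/3)x^4 + (1/2)x^3 - 4x = f ✓


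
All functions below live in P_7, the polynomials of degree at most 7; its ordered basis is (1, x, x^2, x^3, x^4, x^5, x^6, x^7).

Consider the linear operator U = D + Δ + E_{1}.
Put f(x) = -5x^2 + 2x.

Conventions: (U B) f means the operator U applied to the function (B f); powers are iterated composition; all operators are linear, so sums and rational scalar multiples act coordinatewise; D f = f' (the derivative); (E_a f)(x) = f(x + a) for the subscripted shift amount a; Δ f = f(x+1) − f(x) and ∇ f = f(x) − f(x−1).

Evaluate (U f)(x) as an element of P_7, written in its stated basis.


the image equals g(x) = -5x^2 - 28x - 4

D f = -10x + 2
Δ f = -10x - 3
E_{1} f = -5x^2 - 8x - 3
(D + Δ + E_{1}) f = -5x^2 - 28x - 4


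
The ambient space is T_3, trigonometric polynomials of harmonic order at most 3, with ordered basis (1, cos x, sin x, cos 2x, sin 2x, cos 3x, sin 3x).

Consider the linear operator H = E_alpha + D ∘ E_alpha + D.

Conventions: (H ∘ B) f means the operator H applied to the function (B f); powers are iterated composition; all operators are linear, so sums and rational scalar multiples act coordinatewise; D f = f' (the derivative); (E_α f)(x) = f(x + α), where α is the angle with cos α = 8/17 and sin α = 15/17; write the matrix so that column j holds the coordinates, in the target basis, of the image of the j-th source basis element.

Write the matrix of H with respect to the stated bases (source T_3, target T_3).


image of 1: 1
image of cos x: -(7/17)cos x - (40/17)sin x
image of sin x: (40/17)cos x - (7/17)sin x
image of cos 2x: -(641/289)cos 2x - (496/289)sin 2x
image of sin 2x: (496/289)cos 2x - (641/289)sin 2x
image of cos 3x: -(3403/4913)cos 3x + (420/4913)sin 3x
image of sin 3x: -(420/4913)cos 3x - (3403/4913)sin 3x
each image's coordinates form column j of the matrix

the matrix is [[1, 0, 0, 0, 0, 0, 0]; [0, -7/17, 40/17, 0, 0, 0, 0]; [0, -40/17, -7/17, 0, 0, 0, 0]; [0, 0, 0, -641/289, 496/289, 0, 0]; [0, 0, 0, -496/289, -641/289, 0, 0]; [0, 0, 0, 0, 0, -3403/4913, -420/4913]; [0, 0, 0, 0, 0, 420/4913, -3403/4913]] (rows listed top to bottom)


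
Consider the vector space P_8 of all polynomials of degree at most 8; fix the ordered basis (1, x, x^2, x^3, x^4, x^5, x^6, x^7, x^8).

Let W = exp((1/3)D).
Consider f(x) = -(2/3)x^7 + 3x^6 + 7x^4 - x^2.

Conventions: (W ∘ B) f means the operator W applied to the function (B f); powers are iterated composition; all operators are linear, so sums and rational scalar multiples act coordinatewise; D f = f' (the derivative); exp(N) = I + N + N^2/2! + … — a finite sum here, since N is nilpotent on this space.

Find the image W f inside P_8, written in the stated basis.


order-1 term: -(14/9)x^6 + 6x^5 + (28/3)x^3 - (2/3)x
order-2 term: -(14/9)x^5 + 5x^4 + (14/3)x^2 - 1/9
order-3 term: -(70/81)x^4 + (20/9)x^3 + (28/27)x
order-4 term: -(70/243)x^3 + (5/9)x^2 + 7/81
order-5 term: -(14/243)x^2 + (2/27)x
order-6 term: -(14/2187)x + 1/243
order-7 term: -2/6561
the series for exp((1/3)D) f terminates at order 7
exp((1/3)D) f = -(2/3)x^7 + (13/9)x^6 + (40/9)x^5 + (902/81)x^4 + (2738/243)x^3 + (1012/243)x^2 + (958/2187)x - 137/6561

the result is g(x) = -(2/3)x^7 + (13/9)x^6 + (40/9)x^5 + (902/81)x^4 + (2738/243)x^3 + (1012/243)x^2 + (958/2187)x - 137/6561


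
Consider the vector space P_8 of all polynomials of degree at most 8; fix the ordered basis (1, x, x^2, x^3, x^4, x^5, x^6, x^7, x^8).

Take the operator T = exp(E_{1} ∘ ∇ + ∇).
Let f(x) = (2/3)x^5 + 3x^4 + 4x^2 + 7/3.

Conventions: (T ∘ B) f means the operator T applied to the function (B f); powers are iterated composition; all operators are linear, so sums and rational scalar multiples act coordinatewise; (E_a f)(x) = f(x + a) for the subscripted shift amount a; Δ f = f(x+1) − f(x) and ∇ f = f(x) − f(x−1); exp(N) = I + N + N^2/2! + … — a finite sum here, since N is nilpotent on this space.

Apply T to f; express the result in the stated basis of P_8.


order-1 term: (20/3)x^4 + 24x^3 + (40/3)x^2 + 40x + 4/3
order-2 term: (80/3)x^3 + 72x^2 + (160/3)x + 64
order-3 term: (160/3)x^2 + 96x + 160/3
order-4 term: (160/3)x + 48
order-5 term: 64/3
the series for exp(E_{1} ∘ ∇ + ∇) f terminates at order 5
exp(E_{1} ∘ ∇ + ∇) f = (2/3)x^5 + (29/3)x^4 + (152/3)x^3 + (428/3)x^2 + (728/3)x + 571/3

the image equals g(x) = (2/3)x^5 + (29/3)x^4 + (152/3)x^3 + (428/3)x^2 + (728/3)x + 571/3


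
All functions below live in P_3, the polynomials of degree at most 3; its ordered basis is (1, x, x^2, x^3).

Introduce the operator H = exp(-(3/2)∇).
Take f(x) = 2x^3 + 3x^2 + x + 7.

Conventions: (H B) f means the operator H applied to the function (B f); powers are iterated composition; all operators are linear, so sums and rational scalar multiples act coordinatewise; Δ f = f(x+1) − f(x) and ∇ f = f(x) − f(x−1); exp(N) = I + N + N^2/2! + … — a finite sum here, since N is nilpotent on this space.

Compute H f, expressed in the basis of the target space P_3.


g(x) = 2x^3 - 6x^2 + (29/2)x - 13/2

order-1 term: -9x^2
order-2 term: (27/2)x - 27/4
order-3 term: -27/4
the series for exp(-(3/2)∇) f terminates at order 3
exp(-(3/2)∇) f = 2x^3 - 6x^2 + (29/2)x - 13/2
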